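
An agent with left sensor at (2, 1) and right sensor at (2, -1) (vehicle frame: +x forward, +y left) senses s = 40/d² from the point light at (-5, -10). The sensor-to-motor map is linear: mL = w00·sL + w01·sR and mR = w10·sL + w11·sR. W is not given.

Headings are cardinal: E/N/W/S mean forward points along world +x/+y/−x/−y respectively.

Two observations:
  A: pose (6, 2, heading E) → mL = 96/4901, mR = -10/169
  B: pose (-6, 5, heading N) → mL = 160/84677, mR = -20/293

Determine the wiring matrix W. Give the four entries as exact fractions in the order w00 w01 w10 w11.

-1 1 -1/2 0

obs A: pose=(6,2,E) → sL=20/169, sR=4/29, mL=96/4901, mR=-10/169
obs B: pose=(-6,5,N) → sL=40/293, sR=40/289, mL=160/84677, mR=-20/293
sensor matrix S = [[20/169, 4/29], [40/293, 40/289]]; det S = -1016960/415001977
solve [mL_A; mL_B] = S·[w00; w01] and [mR_A; mR_B] = S·[w10; w11]:
  w00 = -1, w01 = 1, w10 = -1/2, w11 = 0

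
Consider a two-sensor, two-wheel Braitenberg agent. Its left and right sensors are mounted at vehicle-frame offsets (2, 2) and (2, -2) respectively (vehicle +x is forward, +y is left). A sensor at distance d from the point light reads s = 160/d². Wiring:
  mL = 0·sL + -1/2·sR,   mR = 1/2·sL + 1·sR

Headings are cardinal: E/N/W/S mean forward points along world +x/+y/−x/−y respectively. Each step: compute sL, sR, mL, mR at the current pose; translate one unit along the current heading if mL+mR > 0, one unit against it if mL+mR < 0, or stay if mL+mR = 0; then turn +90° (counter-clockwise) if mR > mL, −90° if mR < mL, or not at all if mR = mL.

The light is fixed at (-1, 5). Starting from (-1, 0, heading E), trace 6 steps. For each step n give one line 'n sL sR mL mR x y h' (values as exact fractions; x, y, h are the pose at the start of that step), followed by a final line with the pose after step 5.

n=0: pose=(-1,0,E); sL=160/13, sR=160/53; mL=-80/53, mR=6320/689; mL+mR=5280/689 → advance +1; mR−mL=7360/689 → turn +1·90°
n=1: pose=(0,0,N); sL=16, sR=80/9; mL=-40/9, mR=152/9; mL+mR=112/9 → advance +1; mR−mL=64/3 → turn +1·90°
n=2: pose=(0,1,W); sL=160/37, sR=32; mL=-16, mR=1264/37; mL+mR=672/37 → advance +1; mR−mL=1856/37 → turn +1·90°
n=3: pose=(-1,1,S); sL=4, sR=4; mL=-2, mR=6; mL+mR=4 → advance +1; mR−mL=8 → turn +1·90°
n=4: pose=(-1,0,E); sL=160/13, sR=160/53; mL=-80/53, mR=6320/689; mL+mR=5280/689 → advance +1; mR−mL=7360/689 → turn +1·90°
n=5: pose=(0,0,N); sL=16, sR=80/9; mL=-40/9, mR=152/9; mL+mR=112/9 → advance +1; mR−mL=64/3 → turn +1·90°

0 160/13 160/53 -80/53 6320/689 -1 0 E
1 16 80/9 -40/9 152/9 0 0 N
2 160/37 32 -16 1264/37 0 1 W
3 4 4 -2 6 -1 1 S
4 160/13 160/53 -80/53 6320/689 -1 0 E
5 16 80/9 -40/9 152/9 0 0 N
final 0 1 W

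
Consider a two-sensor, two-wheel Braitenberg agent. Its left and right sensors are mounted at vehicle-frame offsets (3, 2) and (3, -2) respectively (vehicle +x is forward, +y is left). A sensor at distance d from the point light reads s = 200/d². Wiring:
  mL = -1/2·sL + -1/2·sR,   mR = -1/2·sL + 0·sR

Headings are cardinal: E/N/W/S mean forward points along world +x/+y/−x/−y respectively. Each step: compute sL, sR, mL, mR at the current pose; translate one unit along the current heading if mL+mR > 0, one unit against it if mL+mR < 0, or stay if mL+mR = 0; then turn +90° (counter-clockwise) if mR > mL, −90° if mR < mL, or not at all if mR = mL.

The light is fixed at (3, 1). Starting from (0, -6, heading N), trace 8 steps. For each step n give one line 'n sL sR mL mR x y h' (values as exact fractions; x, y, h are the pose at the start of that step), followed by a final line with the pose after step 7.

0 200/41 200/17 -5800/697 -100/41 0 -6 N
1 25/17 25/9 -325/153 -25/34 0 -7 W
2 200/121 200/137 -25800/16577 -100/121 1 -7 S
3 100/13 100/41 -2700/533 -50/13 1 -6 E
4 200/41 200/17 -5800/697 -100/41 0 -6 N
5 25/17 25/9 -325/153 -25/34 0 -7 W
6 200/121 200/137 -25800/16577 -100/121 1 -7 S
7 100/13 100/41 -2700/533 -50/13 1 -6 E
final 0 -6 N

n=0: pose=(0,-6,N); sL=200/41, sR=200/17; mL=-5800/697, mR=-100/41; mL+mR=-7500/697 → advance -1; mR−mL=100/17 → turn +1·90°
n=1: pose=(0,-7,W); sL=25/17, sR=25/9; mL=-325/153, mR=-25/34; mL+mR=-875/306 → advance -1; mR−mL=25/18 → turn +1·90°
n=2: pose=(1,-7,S); sL=200/121, sR=200/137; mL=-25800/16577, mR=-100/121; mL+mR=-39500/16577 → advance -1; mR−mL=100/137 → turn +1·90°
n=3: pose=(1,-6,E); sL=100/13, sR=100/41; mL=-2700/533, mR=-50/13; mL+mR=-4750/533 → advance -1; mR−mL=50/41 → turn +1·90°
n=4: pose=(0,-6,N); sL=200/41, sR=200/17; mL=-5800/697, mR=-100/41; mL+mR=-7500/697 → advance -1; mR−mL=100/17 → turn +1·90°
n=5: pose=(0,-7,W); sL=25/17, sR=25/9; mL=-325/153, mR=-25/34; mL+mR=-875/306 → advance -1; mR−mL=25/18 → turn +1·90°
n=6: pose=(1,-7,S); sL=200/121, sR=200/137; mL=-25800/16577, mR=-100/121; mL+mR=-39500/16577 → advance -1; mR−mL=100/137 → turn +1·90°
n=7: pose=(1,-6,E); sL=100/13, sR=100/41; mL=-2700/533, mR=-50/13; mL+mR=-4750/533 → advance -1; mR−mL=50/41 → turn +1·90°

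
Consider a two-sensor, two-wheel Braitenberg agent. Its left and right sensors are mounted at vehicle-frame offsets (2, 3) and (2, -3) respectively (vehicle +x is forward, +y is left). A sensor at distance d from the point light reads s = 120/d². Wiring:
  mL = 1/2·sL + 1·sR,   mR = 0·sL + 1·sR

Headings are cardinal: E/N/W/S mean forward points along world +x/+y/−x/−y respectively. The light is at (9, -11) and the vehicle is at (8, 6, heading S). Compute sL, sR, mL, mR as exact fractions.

left sensor world pos  = (11, 4); dL² = 229
right sensor world pos = (5, 4); dR² = 241
sL = 120/229 = 120/229
sR = 120/241 = 120/241
mL = 1/2·sL + 1·sR = 41940/55189
mR = 0·sL + 1·sR = 120/241

120/229 120/241 41940/55189 120/241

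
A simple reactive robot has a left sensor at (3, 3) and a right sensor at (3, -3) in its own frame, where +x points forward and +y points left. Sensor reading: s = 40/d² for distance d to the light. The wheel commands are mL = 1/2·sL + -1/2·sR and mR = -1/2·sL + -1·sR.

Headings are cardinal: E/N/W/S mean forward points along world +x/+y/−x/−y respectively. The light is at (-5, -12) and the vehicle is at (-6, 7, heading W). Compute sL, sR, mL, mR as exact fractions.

5/34 2/25 57/1700 -261/1700

left sensor world pos  = (-9, 4); dL² = 272
right sensor world pos = (-9, 10); dR² = 500
sL = 40/272 = 5/34
sR = 40/500 = 2/25
mL = 1/2·sL + -1/2·sR = 57/1700
mR = -1/2·sL + -1·sR = -261/1700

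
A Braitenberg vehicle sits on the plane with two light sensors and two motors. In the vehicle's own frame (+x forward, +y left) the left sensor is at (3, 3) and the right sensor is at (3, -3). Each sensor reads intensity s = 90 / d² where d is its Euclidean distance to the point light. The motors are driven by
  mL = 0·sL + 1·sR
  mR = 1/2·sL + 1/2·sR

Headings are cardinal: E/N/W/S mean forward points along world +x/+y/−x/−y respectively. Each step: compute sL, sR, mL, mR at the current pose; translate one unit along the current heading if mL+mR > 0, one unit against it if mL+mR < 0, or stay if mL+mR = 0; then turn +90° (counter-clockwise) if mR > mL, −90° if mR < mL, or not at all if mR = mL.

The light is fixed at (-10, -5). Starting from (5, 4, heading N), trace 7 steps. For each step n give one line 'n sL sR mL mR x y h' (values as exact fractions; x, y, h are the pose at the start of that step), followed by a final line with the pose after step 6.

n=0: pose=(5,4,N); sL=5/16, sR=5/26; mL=5/26, mR=105/416; mL+mR=185/416 → advance +1; mR−mL=25/416 → turn +1·90°
n=1: pose=(5,5,W); sL=90/193, sR=90/313; mL=90/313, mR=22770/60409; mL+mR=40140/60409 → advance +1; mR−mL=5400/60409 → turn +1·90°
n=2: pose=(4,5,S); sL=45/169, sR=9/17; mL=9/17, mR=1143/2873; mL+mR=2664/2873 → advance +1; mR−mL=-378/2873 → turn -1·90°
n=3: pose=(4,4,W); sL=90/157, sR=18/53; mL=18/53, mR=3798/8321; mL+mR=6624/8321 → advance +1; mR−mL=972/8321 → turn +1·90°
n=4: pose=(3,4,S); sL=45/146, sR=45/68; mL=45/68, mR=4815/9928; mL+mR=11385/9928 → advance +1; mR−mL=-1755/9928 → turn -1·90°
n=5: pose=(3,3,W); sL=18/25, sR=90/221; mL=90/221, mR=3114/5525; mL+mR=5364/5525 → advance +1; mR−mL=864/5525 → turn +1·90°
n=6: pose=(2,3,S); sL=9/25, sR=45/53; mL=45/53, mR=801/1325; mL+mR=1926/1325 → advance +1; mR−mL=-324/1325 → turn -1·90°

0 5/16 5/26 5/26 105/416 5 4 N
1 90/193 90/313 90/313 22770/60409 5 5 W
2 45/169 9/17 9/17 1143/2873 4 5 S
3 90/157 18/53 18/53 3798/8321 4 4 W
4 45/146 45/68 45/68 4815/9928 3 4 S
5 18/25 90/221 90/221 3114/5525 3 3 W
6 9/25 45/53 45/53 801/1325 2 3 S
final 2 2 W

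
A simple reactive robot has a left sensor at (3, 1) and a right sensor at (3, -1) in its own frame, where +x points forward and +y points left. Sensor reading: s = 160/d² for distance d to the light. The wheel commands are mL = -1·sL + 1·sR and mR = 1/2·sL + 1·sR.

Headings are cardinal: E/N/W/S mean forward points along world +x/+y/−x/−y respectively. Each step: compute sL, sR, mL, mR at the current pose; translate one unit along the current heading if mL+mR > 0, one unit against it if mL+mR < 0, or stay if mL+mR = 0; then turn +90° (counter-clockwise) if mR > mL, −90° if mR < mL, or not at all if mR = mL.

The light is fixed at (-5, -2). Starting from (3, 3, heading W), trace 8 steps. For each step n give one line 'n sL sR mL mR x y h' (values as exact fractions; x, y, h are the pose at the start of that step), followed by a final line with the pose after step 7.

n=0: pose=(3,3,W); sL=160/41, sR=160/61; mL=-3200/2501, mR=11440/2501; mL+mR=8240/2501 → advance +1; mR−mL=240/41 → turn +1·90°
n=1: pose=(2,3,S); sL=40/17, sR=4; mL=28/17, mR=88/17; mL+mR=116/17 → advance +1; mR−mL=60/17 → turn +1·90°
n=2: pose=(2,2,E); sL=32/25, sR=160/109; mL=512/2725, mR=5744/2725; mL+mR=6256/2725 → advance +1; mR−mL=48/25 → turn +1·90°
n=3: pose=(3,2,N); sL=80/49, sR=16/13; mL=-256/637, mR=1304/637; mL+mR=1048/637 → advance +1; mR−mL=120/49 → turn +1·90°
n=4: pose=(3,3,W); sL=160/41, sR=160/61; mL=-3200/2501, mR=11440/2501; mL+mR=8240/2501 → advance +1; mR−mL=240/41 → turn +1·90°
n=5: pose=(2,3,S); sL=40/17, sR=4; mL=28/17, mR=88/17; mL+mR=116/17 → advance +1; mR−mL=60/17 → turn +1·90°
n=6: pose=(2,2,E); sL=32/25, sR=160/109; mL=512/2725, mR=5744/2725; mL+mR=6256/2725 → advance +1; mR−mL=48/25 → turn +1·90°
n=7: pose=(3,2,N); sL=80/49, sR=16/13; mL=-256/637, mR=1304/637; mL+mR=1048/637 → advance +1; mR−mL=120/49 → turn +1·90°

0 160/41 160/61 -3200/2501 11440/2501 3 3 W
1 40/17 4 28/17 88/17 2 3 S
2 32/25 160/109 512/2725 5744/2725 2 2 E
3 80/49 16/13 -256/637 1304/637 3 2 N
4 160/41 160/61 -3200/2501 11440/2501 3 3 W
5 40/17 4 28/17 88/17 2 3 S
6 32/25 160/109 512/2725 5744/2725 2 2 E
7 80/49 16/13 -256/637 1304/637 3 2 N
final 3 3 W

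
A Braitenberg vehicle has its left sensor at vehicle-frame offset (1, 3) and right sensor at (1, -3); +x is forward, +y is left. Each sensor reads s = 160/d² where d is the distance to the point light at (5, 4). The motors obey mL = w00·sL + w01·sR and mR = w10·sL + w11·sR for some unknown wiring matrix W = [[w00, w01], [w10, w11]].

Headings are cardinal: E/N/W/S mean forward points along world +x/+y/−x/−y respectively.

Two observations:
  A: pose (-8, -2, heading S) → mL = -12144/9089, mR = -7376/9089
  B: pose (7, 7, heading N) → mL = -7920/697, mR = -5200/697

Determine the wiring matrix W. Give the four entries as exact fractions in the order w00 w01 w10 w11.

-1 -1/2 -1 1/2

obs A: pose=(-8,-2,S) → sL=160/149, sR=32/61, mL=-12144/9089, mR=-7376/9089
obs B: pose=(7,7,N) → sL=160/17, sR=160/41, mL=-7920/697, mR=-5200/697
sensor matrix S = [[160/149, 32/61], [160/17, 160/41]]; det S = -4730880/6335033
solve [mL_A; mL_B] = S·[w00; w01] and [mR_A; mR_B] = S·[w10; w11]:
  w00 = -1, w01 = -1/2, w10 = -1, w11 = 1/2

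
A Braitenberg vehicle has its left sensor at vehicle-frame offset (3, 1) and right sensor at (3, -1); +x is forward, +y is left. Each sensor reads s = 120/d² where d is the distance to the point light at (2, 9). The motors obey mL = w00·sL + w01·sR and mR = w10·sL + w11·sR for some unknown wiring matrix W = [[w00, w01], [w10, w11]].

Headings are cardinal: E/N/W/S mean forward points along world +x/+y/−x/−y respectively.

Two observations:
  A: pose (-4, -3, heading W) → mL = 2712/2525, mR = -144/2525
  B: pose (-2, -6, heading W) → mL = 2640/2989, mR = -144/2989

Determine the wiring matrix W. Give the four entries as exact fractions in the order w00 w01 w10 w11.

obs A: pose=(-4,-3,W) → sL=12/25, sR=60/101, mL=2712/2525, mR=-144/2525
obs B: pose=(-2,-6,W) → sL=24/61, sR=24/49, mL=2640/2989, mR=-144/2989
sensor matrix S = [[12/25, 60/101], [24/61, 24/49]]; det S = 10368/7547225
solve [mL_A; mL_B] = S·[w00; w01] and [mR_A; mR_B] = S·[w10; w11]:
  w00 = 1, w01 = 1, w10 = 1/2, w11 = -1/2

1 1 1/2 -1/2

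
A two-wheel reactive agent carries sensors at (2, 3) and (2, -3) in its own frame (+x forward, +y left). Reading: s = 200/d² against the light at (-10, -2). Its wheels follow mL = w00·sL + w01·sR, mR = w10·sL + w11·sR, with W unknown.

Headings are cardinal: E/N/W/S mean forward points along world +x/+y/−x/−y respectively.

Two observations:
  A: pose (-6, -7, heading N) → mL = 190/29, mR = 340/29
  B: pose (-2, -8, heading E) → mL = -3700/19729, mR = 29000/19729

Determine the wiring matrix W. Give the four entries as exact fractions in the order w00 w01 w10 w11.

obs A: pose=(-6,-7,N) → sL=20, sR=100/29, mL=190/29, mR=340/29
obs B: pose=(-2,-8,E) → sL=200/109, sR=200/181, mL=-3700/19729, mR=29000/19729
sensor matrix S = [[20, 100/29], [200/109, 200/181]]; det S = 9024000/572141
solve [mL_A; mL_B] = S·[w00; w01] and [mR_A; mR_B] = S·[w10; w11]:
  w00 = 1/2, w01 = -1, w10 = 1/2, w11 = 1/2

1/2 -1 1/2 1/2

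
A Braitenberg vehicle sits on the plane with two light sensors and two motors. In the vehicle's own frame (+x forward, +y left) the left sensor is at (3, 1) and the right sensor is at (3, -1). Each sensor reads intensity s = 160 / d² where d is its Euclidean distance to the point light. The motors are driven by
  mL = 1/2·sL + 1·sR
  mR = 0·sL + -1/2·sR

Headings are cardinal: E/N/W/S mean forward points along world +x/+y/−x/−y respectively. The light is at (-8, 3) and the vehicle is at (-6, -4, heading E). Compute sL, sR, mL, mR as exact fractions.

160/61 160/89 16880/5429 -80/89

left sensor world pos  = (-3, -3); dL² = 61
right sensor world pos = (-3, -5); dR² = 89
sL = 160/61 = 160/61
sR = 160/89 = 160/89
mL = 1/2·sL + 1·sR = 16880/5429
mR = 0·sL + -1/2·sR = -80/89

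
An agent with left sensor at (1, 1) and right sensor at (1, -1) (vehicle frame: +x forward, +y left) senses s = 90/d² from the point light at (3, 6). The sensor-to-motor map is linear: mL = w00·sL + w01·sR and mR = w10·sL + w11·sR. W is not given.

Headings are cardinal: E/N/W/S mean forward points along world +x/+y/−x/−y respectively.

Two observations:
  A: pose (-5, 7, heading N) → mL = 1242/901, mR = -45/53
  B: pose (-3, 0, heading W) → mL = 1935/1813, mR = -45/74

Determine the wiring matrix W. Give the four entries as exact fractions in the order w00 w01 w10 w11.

1/2 1/2 0 -1/2

obs A: pose=(-5,7,N) → sL=18/17, sR=90/53, mL=1242/901, mR=-45/53
obs B: pose=(-3,0,W) → sL=45/49, sR=45/37, mL=1935/1813, mR=-45/74
sensor matrix S = [[18/17, 90/53], [45/49, 45/37]]; det S = -443880/1633513
solve [mL_A; mL_B] = S·[w00; w01] and [mR_A; mR_B] = S·[w10; w11]:
  w00 = 1/2, w01 = 1/2, w10 = 0, w11 = -1/2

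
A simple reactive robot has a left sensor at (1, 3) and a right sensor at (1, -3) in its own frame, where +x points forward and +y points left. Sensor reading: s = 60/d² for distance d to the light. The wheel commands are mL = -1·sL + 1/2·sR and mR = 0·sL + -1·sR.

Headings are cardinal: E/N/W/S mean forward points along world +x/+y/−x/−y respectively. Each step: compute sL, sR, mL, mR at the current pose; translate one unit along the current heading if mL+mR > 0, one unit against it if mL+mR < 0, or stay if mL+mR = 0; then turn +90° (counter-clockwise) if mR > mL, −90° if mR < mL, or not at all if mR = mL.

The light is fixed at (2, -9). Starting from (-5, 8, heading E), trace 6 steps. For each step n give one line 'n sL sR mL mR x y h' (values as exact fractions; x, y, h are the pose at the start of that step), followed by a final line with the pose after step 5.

0 15/109 15/58 -105/12644 -15/58 -5 8 E
1 60/281 60/377 -14190/105937 -60/377 -6 8 S
2 10/51 10/87 -205/1479 -10/87 -6 9 W
3 12/61 60/389 -2838/23729 -60/389 -5 9 S
4 3/16 15/137 -291/2192 -15/137 -5 10 W
5 20/111 4/27 -106/999 -4/27 -4 10 S
final -4 11 W

n=0: pose=(-5,8,E); sL=15/109, sR=15/58; mL=-105/12644, mR=-15/58; mL+mR=-3375/12644 → advance -1; mR−mL=-3165/12644 → turn -1·90°
n=1: pose=(-6,8,S); sL=60/281, sR=60/377; mL=-14190/105937, mR=-60/377; mL+mR=-31050/105937 → advance -1; mR−mL=-2670/105937 → turn -1·90°
n=2: pose=(-6,9,W); sL=10/51, sR=10/87; mL=-205/1479, mR=-10/87; mL+mR=-125/493 → advance -1; mR−mL=35/1479 → turn +1·90°
n=3: pose=(-5,9,S); sL=12/61, sR=60/389; mL=-2838/23729, mR=-60/389; mL+mR=-6498/23729 → advance -1; mR−mL=-822/23729 → turn -1·90°
n=4: pose=(-5,10,W); sL=3/16, sR=15/137; mL=-291/2192, mR=-15/137; mL+mR=-531/2192 → advance -1; mR−mL=51/2192 → turn +1·90°
n=5: pose=(-4,10,S); sL=20/111, sR=4/27; mL=-106/999, mR=-4/27; mL+mR=-254/999 → advance -1; mR−mL=-14/333 → turn -1·90°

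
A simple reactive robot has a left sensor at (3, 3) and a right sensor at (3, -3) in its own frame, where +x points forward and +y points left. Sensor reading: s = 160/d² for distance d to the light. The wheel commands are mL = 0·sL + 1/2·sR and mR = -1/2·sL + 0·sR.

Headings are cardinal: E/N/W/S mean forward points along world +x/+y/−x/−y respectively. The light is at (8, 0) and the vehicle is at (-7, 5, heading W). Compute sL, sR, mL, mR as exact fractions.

20/41 40/97 20/97 -10/41

left sensor world pos  = (-10, 2); dL² = 328
right sensor world pos = (-10, 8); dR² = 388
sL = 160/328 = 20/41
sR = 160/388 = 40/97
mL = 0·sL + 1/2·sR = 20/97
mR = -1/2·sL + 0·sR = -10/41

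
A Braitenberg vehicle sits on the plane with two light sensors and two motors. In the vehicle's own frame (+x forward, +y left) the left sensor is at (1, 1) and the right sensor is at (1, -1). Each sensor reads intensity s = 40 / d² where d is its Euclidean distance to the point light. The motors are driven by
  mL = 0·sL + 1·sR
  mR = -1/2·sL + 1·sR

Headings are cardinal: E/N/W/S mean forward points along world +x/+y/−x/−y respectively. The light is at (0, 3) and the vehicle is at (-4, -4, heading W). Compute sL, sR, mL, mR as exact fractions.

left sensor world pos  = (-5, -5); dL² = 89
right sensor world pos = (-5, -3); dR² = 61
sL = 40/89 = 40/89
sR = 40/61 = 40/61
mL = 0·sL + 1·sR = 40/61
mR = -1/2·sL + 1·sR = 2340/5429

40/89 40/61 40/61 2340/5429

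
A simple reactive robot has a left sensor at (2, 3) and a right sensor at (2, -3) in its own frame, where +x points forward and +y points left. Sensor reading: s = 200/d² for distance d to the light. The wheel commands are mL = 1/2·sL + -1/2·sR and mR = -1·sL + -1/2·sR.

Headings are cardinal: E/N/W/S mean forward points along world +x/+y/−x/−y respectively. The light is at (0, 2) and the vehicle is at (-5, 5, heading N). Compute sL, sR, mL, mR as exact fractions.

left sensor world pos  = (-8, 7); dL² = 89
right sensor world pos = (-2, 7); dR² = 29
sL = 200/89 = 200/89
sR = 200/29 = 200/29
mL = 1/2·sL + -1/2·sR = -6000/2581
mR = -1·sL + -1/2·sR = -14700/2581

200/89 200/29 -6000/2581 -14700/2581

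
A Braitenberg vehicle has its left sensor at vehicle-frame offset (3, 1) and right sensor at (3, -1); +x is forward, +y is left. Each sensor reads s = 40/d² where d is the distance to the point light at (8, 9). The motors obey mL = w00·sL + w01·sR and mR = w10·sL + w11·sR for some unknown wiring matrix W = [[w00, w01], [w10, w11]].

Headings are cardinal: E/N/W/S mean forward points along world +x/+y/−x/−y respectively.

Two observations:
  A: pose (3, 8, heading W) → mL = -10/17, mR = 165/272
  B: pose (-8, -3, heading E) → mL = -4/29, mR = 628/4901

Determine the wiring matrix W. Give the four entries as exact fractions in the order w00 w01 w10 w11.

obs A: pose=(3,8,W) → sL=10/17, sR=5/8, mL=-10/17, mR=165/272
obs B: pose=(-8,-3,E) → sL=4/29, sR=20/169, mL=-4/29, mR=628/4901
sensor matrix S = [[10/17, 5/8], [4/29, 20/169]]; det S = -2765/166634
solve [mL_A; mL_B] = S·[w00; w01] and [mR_A; mR_B] = S·[w10; w11]:
  w00 = -1, w01 = 0, w10 = 1/2, w11 = 1/2

-1 0 1/2 1/2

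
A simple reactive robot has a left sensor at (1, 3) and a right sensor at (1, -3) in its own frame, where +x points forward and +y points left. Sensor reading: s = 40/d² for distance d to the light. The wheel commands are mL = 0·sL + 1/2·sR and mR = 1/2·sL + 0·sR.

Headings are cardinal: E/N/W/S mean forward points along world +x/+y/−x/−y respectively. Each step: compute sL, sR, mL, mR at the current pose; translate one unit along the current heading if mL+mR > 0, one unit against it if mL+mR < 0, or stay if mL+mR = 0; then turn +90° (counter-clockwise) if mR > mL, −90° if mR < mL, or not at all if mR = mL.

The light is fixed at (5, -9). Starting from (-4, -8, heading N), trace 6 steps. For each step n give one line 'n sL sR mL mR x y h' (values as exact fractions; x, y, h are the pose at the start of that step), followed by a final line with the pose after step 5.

n=0: pose=(-4,-8,N); sL=10/37, sR=1; mL=1/2, mR=5/37; mL+mR=47/74 → advance +1; mR−mL=-27/74 → turn -1·90°
n=1: pose=(-4,-7,E); sL=40/89, sR=8/13; mL=4/13, mR=20/89; mL+mR=616/1157 → advance +1; mR−mL=-96/1157 → turn -1·90°
n=2: pose=(-3,-7,S); sL=20/13, sR=20/61; mL=10/61, mR=10/13; mL+mR=740/793 → advance +1; mR−mL=480/793 → turn +1·90°
n=3: pose=(-3,-8,E); sL=8/13, sR=40/53; mL=20/53, mR=4/13; mL+mR=472/689 → advance +1; mR−mL=-48/689 → turn -1·90°
n=4: pose=(-2,-8,S); sL=5/2, sR=2/5; mL=1/5, mR=5/4; mL+mR=29/20 → advance +1; mR−mL=21/20 → turn +1·90°
n=5: pose=(-2,-9,E); sL=8/9, sR=8/9; mL=4/9, mR=4/9; mL+mR=8/9 → advance +1; mR−mL=0 → turn +0·90°

0 10/37 1 1/2 5/37 -4 -8 N
1 40/89 8/13 4/13 20/89 -4 -7 E
2 20/13 20/61 10/61 10/13 -3 -7 S
3 8/13 40/53 20/53 4/13 -3 -8 E
4 5/2 2/5 1/5 5/4 -2 -8 S
5 8/9 8/9 4/9 4/9 -2 -9 E
final -1 -9 E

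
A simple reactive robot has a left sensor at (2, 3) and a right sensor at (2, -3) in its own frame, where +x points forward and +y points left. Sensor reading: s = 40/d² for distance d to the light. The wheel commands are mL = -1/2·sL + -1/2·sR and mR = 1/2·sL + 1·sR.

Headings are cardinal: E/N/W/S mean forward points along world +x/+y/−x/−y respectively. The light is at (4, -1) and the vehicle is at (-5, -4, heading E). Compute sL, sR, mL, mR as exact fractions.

40/49 8/17 -536/833 732/833

left sensor world pos  = (-3, -1); dL² = 49
right sensor world pos = (-3, -7); dR² = 85
sL = 40/49 = 40/49
sR = 40/85 = 8/17
mL = -1/2·sL + -1/2·sR = -536/833
mR = 1/2·sL + 1·sR = 732/833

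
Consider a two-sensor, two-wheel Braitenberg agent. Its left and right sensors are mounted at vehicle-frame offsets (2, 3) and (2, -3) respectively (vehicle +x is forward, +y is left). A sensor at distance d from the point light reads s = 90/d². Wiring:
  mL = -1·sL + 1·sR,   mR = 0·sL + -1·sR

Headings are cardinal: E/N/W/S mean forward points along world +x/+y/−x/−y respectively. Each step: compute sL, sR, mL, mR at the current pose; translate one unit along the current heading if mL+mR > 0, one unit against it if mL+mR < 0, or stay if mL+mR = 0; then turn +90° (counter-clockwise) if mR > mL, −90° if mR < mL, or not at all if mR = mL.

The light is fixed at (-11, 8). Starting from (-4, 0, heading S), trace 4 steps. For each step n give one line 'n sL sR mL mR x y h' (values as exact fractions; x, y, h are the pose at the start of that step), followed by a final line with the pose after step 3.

n=0: pose=(-4,0,S); sL=9/20, sR=45/58; mL=189/580, mR=-45/58; mL+mR=-9/20 → advance -1; mR−mL=-639/580 → turn -1·90°
n=1: pose=(-4,1,W); sL=18/25, sR=90/41; mL=1512/1025, mR=-90/41; mL+mR=-18/25 → advance -1; mR−mL=-3762/1025 → turn -1·90°
n=2: pose=(-3,1,N); sL=9/5, sR=45/73; mL=-432/365, mR=-45/73; mL+mR=-9/5 → advance -1; mR−mL=207/365 → turn +1·90°
n=3: pose=(-3,0,W); sL=90/157, sR=90/61; mL=8640/9577, mR=-90/61; mL+mR=-90/157 → advance -1; mR−mL=-22770/9577 → turn -1·90°

0 9/20 45/58 189/580 -45/58 -4 0 S
1 18/25 90/41 1512/1025 -90/41 -4 1 W
2 9/5 45/73 -432/365 -45/73 -3 1 N
3 90/157 90/61 8640/9577 -90/61 -3 0 W
final -2 0 N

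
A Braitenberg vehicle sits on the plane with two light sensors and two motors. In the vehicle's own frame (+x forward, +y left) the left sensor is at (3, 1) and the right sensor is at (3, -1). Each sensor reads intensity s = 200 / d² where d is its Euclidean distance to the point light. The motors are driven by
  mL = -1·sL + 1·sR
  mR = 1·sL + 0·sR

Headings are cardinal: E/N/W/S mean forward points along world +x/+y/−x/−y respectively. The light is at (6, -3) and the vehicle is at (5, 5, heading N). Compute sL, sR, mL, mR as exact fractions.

left sensor world pos  = (4, 8); dL² = 125
right sensor world pos = (6, 8); dR² = 121
sL = 200/125 = 8/5
sR = 200/121 = 200/121
mL = -1·sL + 1·sR = 32/605
mR = 1·sL + 0·sR = 8/5

8/5 200/121 32/605 8/5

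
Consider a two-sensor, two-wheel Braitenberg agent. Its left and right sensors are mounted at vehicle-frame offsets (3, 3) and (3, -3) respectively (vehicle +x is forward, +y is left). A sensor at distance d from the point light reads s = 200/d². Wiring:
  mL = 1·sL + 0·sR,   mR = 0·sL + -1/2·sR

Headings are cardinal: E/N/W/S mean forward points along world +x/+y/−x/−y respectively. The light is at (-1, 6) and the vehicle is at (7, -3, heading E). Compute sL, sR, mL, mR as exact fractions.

left sensor world pos  = (10, 0); dL² = 157
right sensor world pos = (10, -6); dR² = 265
sL = 200/157 = 200/157
sR = 200/265 = 40/53
mL = 1·sL + 0·sR = 200/157
mR = 0·sL + -1/2·sR = -20/53

200/157 40/53 200/157 -20/53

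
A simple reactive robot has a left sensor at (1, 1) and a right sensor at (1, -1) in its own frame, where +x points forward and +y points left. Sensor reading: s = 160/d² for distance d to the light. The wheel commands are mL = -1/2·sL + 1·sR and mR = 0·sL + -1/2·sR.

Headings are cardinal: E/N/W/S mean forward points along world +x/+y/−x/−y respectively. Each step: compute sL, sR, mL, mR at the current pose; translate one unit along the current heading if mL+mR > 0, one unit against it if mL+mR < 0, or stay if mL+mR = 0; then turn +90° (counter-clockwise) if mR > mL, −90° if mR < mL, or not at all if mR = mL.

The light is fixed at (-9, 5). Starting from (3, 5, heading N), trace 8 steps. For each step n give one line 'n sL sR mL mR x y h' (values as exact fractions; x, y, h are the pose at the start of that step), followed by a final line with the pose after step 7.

0 80/61 16/17 296/1037 -8/17 3 5 N
1 160/169 160/173 13200/29237 -80/173 3 4 E
2 40/37 20/13 480/481 -10/13 2 4 S
3 160/109 160/101 9360/11009 -80/101 2 3 W
4 80/41 80/61 840/2501 -40/61 1 3 N
5 32/25 160/137 1808/3425 -80/137 1 2 E
6 40/29 2 38/29 -1 0 2 S
7 160/89 160/73 8400/6497 -80/73 0 1 W
final -1 1 N

n=0: pose=(3,5,N); sL=80/61, sR=16/17; mL=296/1037, mR=-8/17; mL+mR=-192/1037 → advance -1; mR−mL=-784/1037 → turn -1·90°
n=1: pose=(3,4,E); sL=160/169, sR=160/173; mL=13200/29237, mR=-80/173; mL+mR=-320/29237 → advance -1; mR−mL=-26720/29237 → turn -1·90°
n=2: pose=(2,4,S); sL=40/37, sR=20/13; mL=480/481, mR=-10/13; mL+mR=110/481 → advance +1; mR−mL=-850/481 → turn -1·90°
n=3: pose=(2,3,W); sL=160/109, sR=160/101; mL=9360/11009, mR=-80/101; mL+mR=640/11009 → advance +1; mR−mL=-18080/11009 → turn -1·90°
n=4: pose=(1,3,N); sL=80/41, sR=80/61; mL=840/2501, mR=-40/61; mL+mR=-800/2501 → advance -1; mR−mL=-2480/2501 → turn -1·90°
n=5: pose=(1,2,E); sL=32/25, sR=160/137; mL=1808/3425, mR=-80/137; mL+mR=-192/3425 → advance -1; mR−mL=-3808/3425 → turn -1·90°
n=6: pose=(0,2,S); sL=40/29, sR=2; mL=38/29, mR=-1; mL+mR=9/29 → advance +1; mR−mL=-67/29 → turn -1·90°
n=7: pose=(0,1,W); sL=160/89, sR=160/73; mL=8400/6497, mR=-80/73; mL+mR=1280/6497 → advance +1; mR−mL=-15520/6497 → turn -1·90°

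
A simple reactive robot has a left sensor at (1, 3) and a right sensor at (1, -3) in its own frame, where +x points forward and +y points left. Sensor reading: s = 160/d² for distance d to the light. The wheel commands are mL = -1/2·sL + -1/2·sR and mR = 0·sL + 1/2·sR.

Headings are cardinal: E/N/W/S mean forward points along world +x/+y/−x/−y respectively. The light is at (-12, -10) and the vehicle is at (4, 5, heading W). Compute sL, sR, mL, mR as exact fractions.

left sensor world pos  = (3, 2); dL² = 369
right sensor world pos = (3, 8); dR² = 549
sL = 160/369 = 160/369
sR = 160/549 = 160/549
mL = -1/2·sL + -1/2·sR = -2720/7503
mR = 0·sL + 1/2·sR = 80/549

160/369 160/549 -2720/7503 80/549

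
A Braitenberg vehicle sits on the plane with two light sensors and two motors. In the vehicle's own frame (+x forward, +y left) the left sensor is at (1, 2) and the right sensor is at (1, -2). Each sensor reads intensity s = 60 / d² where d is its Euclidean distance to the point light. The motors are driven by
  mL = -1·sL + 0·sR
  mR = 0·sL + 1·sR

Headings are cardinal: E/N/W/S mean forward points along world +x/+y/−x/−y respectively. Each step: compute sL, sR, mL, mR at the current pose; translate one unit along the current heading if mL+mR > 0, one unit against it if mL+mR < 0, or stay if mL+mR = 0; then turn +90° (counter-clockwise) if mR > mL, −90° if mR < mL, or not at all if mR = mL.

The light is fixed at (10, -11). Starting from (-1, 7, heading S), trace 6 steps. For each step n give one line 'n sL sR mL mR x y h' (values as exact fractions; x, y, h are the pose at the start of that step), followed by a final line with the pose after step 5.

0 6/37 30/229 -6/37 30/229 -1 7 S
1 60/541 60/389 -60/541 60/389 -1 8 E
2 15/136 15/116 -15/136 15/116 0 8 N
3 12/89 12/121 -12/89 12/121 0 9 W
4 6/41 30/241 -6/41 30/241 1 9 S
5 60/593 12/85 -60/593 12/85 1 10 E
final 2 10 N

n=0: pose=(-1,7,S); sL=6/37, sR=30/229; mL=-6/37, mR=30/229; mL+mR=-264/8473 → advance -1; mR−mL=2484/8473 → turn +1·90°
n=1: pose=(-1,8,E); sL=60/541, sR=60/389; mL=-60/541, mR=60/389; mL+mR=9120/210449 → advance +1; mR−mL=55800/210449 → turn +1·90°
n=2: pose=(0,8,N); sL=15/136, sR=15/116; mL=-15/136, mR=15/116; mL+mR=75/3944 → advance +1; mR−mL=945/3944 → turn +1·90°
n=3: pose=(0,9,W); sL=12/89, sR=12/121; mL=-12/89, mR=12/121; mL+mR=-384/10769 → advance -1; mR−mL=2520/10769 → turn +1·90°
n=4: pose=(1,9,S); sL=6/41, sR=30/241; mL=-6/41, mR=30/241; mL+mR=-216/9881 → advance -1; mR−mL=2676/9881 → turn +1·90°
n=5: pose=(1,10,E); sL=60/593, sR=12/85; mL=-60/593, mR=12/85; mL+mR=2016/50405 → advance +1; mR−mL=12216/50405 → turn +1·90°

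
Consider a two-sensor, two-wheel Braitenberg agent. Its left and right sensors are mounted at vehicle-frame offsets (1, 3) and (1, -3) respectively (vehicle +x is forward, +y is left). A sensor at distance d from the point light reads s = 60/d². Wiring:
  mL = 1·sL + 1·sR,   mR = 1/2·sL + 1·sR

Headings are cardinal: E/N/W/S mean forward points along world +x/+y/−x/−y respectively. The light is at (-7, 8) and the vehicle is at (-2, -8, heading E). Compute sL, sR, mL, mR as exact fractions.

12/41 60/397 7224/16277 4842/16277

left sensor world pos  = (-1, -5); dL² = 205
right sensor world pos = (-1, -11); dR² = 397
sL = 60/205 = 12/41
sR = 60/397 = 60/397
mL = 1·sL + 1·sR = 7224/16277
mR = 1/2·sL + 1·sR = 4842/16277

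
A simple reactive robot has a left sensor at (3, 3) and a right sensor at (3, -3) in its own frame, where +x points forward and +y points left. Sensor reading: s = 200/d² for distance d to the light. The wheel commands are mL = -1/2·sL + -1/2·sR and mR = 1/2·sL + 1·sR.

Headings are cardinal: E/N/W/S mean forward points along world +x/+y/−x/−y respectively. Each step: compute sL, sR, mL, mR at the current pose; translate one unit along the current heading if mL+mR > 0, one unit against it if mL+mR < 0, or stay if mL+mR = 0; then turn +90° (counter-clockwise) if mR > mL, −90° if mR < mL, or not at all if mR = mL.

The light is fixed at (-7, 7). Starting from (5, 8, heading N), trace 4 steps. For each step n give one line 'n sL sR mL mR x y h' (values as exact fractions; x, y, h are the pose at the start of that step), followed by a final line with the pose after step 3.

n=0: pose=(5,8,N); sL=200/97, sR=200/241; mL=-33800/23377, mR=43500/23377; mL+mR=100/241 → advance +1; mR−mL=77300/23377 → turn +1·90°
n=1: pose=(5,9,W); sL=100/41, sR=100/53; mL=-4700/2173, mR=6750/2173; mL+mR=50/53 → advance +1; mR−mL=11450/2173 → turn +1·90°
n=2: pose=(4,9,S); sL=200/197, sR=40/13; mL=-5240/2561, mR=9180/2561; mL+mR=20/13 → advance +1; mR−mL=14420/2561 → turn +1·90°
n=3: pose=(4,8,E); sL=50/53, sR=1; mL=-103/106, mR=78/53; mL+mR=1/2 → advance +1; mR−mL=259/106 → turn +1·90°

0 200/97 200/241 -33800/23377 43500/23377 5 8 N
1 100/41 100/53 -4700/2173 6750/2173 5 9 W
2 200/197 40/13 -5240/2561 9180/2561 4 9 S
3 50/53 1 -103/106 78/53 4 8 E
final 5 8 N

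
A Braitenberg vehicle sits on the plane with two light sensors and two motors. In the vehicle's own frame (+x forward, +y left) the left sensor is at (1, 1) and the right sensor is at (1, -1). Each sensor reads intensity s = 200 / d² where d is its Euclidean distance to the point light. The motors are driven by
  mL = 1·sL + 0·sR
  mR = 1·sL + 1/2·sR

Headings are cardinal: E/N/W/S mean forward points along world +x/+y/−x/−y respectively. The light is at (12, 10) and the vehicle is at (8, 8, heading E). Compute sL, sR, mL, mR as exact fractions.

left sensor world pos  = (9, 9); dL² = 10
right sensor world pos = (9, 7); dR² = 18
sL = 200/10 = 20
sR = 200/18 = 100/9
mL = 1·sL + 0·sR = 20
mR = 1·sL + 1/2·sR = 230/9

20 100/9 20 230/9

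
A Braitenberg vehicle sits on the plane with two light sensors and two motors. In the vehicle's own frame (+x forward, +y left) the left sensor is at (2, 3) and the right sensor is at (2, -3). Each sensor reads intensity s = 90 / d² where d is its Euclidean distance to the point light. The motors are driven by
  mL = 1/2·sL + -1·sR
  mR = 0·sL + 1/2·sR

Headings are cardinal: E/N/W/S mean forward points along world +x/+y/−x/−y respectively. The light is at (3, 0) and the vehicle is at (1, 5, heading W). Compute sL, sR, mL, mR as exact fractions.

left sensor world pos  = (-1, 2); dL² = 20
right sensor world pos = (-1, 8); dR² = 80
sL = 90/20 = 9/2
sR = 90/80 = 9/8
mL = 1/2·sL + -1·sR = 9/8
mR = 0·sL + 1/2·sR = 9/16

9/2 9/8 9/8 9/16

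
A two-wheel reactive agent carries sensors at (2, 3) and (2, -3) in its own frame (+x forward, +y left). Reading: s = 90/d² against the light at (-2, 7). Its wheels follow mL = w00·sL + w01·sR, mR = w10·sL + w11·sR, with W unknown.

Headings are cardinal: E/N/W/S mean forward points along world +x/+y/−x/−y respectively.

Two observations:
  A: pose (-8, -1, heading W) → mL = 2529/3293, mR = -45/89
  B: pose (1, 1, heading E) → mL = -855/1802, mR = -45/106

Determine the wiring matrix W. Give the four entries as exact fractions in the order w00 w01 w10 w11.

-1/2 1 0 -1/2

obs A: pose=(-8,-1,W) → sL=18/37, sR=90/89, mL=2529/3293, mR=-45/89
obs B: pose=(1,1,E) → sL=45/17, sR=45/53, mL=-855/1802, mR=-45/106
sensor matrix S = [[18/37, 90/89], [45/17, 45/53]]; det S = -6716520/2966993
solve [mL_A; mL_B] = S·[w00; w01] and [mR_A; mR_B] = S·[w10; w11]:
  w00 = -1/2, w01 = 1, w10 = 0, w11 = -1/2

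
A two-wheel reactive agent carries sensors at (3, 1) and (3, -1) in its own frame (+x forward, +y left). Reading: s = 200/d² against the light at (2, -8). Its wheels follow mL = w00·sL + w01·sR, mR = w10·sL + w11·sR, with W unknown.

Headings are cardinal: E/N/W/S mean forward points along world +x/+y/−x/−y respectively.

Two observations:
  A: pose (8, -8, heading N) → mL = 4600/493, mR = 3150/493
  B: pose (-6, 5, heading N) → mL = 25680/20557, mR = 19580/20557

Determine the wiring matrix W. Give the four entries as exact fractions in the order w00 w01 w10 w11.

obs A: pose=(8,-8,N) → sL=100/17, sR=100/29, mL=4600/493, mR=3150/493
obs B: pose=(-6,5,N) → sL=200/337, sR=40/61, mL=25680/20557, mR=19580/20557
sensor matrix S = [[100/17, 100/29], [200/337, 40/61]]; det S = 18352000/10134601
solve [mL_A; mL_B] = S·[w00; w01] and [mR_A; mR_B] = S·[w10; w11]:
  w00 = 1, w01 = 1, w10 = 1/2, w11 = 1

1 1 1/2 1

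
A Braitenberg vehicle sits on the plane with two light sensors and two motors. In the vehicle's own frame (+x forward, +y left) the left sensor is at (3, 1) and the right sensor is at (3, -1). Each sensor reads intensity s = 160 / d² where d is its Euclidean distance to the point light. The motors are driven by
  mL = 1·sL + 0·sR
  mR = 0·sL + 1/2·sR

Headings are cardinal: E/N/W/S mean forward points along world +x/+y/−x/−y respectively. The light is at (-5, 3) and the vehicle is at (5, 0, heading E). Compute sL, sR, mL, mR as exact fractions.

160/173 32/37 160/173 16/37

left sensor world pos  = (8, 1); dL² = 173
right sensor world pos = (8, -1); dR² = 185
sL = 160/173 = 160/173
sR = 160/185 = 32/37
mL = 1·sL + 0·sR = 160/173
mR = 0·sL + 1/2·sR = 16/37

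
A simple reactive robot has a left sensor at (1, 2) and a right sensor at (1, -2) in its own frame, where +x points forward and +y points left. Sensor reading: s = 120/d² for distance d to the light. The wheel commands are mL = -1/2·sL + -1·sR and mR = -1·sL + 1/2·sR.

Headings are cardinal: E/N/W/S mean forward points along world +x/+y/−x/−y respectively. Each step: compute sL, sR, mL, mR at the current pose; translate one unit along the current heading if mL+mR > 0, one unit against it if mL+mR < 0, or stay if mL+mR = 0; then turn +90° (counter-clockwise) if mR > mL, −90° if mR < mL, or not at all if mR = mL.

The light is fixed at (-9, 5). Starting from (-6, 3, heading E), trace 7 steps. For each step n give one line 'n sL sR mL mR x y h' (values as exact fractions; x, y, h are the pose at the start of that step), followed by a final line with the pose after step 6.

n=0: pose=(-6,3,E); sL=15/2, sR=15/4; mL=-15/2, mR=-45/8; mL+mR=-105/8 → advance -1; mR−mL=15/8 → turn +1·90°
n=1: pose=(-7,3,N); sL=120, sR=120/17; mL=-1140/17, mR=-1980/17; mL+mR=-3120/17 → advance -1; mR−mL=-840/17 → turn -1·90°
n=2: pose=(-7,2,E); sL=12, sR=60/17; mL=-162/17, mR=-174/17; mL+mR=-336/17 → advance -1; mR−mL=-12/17 → turn -1·90°
n=3: pose=(-8,2,S); sL=24/5, sR=120/17; mL=-804/85, mR=-108/85; mL+mR=-912/85 → advance -1; mR−mL=696/85 → turn +1·90°
n=4: pose=(-8,3,E); sL=30, sR=6; mL=-21, mR=-27; mL+mR=-48 → advance -1; mR−mL=-6 → turn -1·90°
n=5: pose=(-9,3,S); sL=120/13, sR=120/13; mL=-180/13, mR=-60/13; mL+mR=-240/13 → advance -1; mR−mL=120/13 → turn +1·90°
n=6: pose=(-9,4,E); sL=60, sR=12; mL=-42, mR=-54; mL+mR=-96 → advance -1; mR−mL=-12 → turn -1·90°

0 15/2 15/4 -15/2 -45/8 -6 3 E
1 120 120/17 -1140/17 -1980/17 -7 3 N
2 12 60/17 -162/17 -174/17 -7 2 E
3 24/5 120/17 -804/85 -108/85 -8 2 S
4 30 6 -21 -27 -8 3 E
5 120/13 120/13 -180/13 -60/13 -9 3 S
6 60 12 -42 -54 -9 4 E
final -10 4 S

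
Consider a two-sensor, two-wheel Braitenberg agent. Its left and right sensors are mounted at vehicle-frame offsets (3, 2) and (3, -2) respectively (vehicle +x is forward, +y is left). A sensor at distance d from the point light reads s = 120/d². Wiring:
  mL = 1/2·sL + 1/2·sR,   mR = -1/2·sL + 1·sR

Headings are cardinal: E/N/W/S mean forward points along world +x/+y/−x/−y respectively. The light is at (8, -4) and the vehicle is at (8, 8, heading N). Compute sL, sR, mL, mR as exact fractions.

left sensor world pos  = (6, 11); dL² = 229
right sensor world pos = (10, 11); dR² = 229
sL = 120/229 = 120/229
sR = 120/229 = 120/229
mL = 1/2·sL + 1/2·sR = 120/229
mR = -1/2·sL + 1·sR = 60/229

120/229 120/229 120/229 60/229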